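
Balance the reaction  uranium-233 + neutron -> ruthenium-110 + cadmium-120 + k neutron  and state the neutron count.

4

Conserve mass number: 234 = 110 + 120 + k, so k = 234 − 230 = 4.
Check atomic number: 92 = 44 + 48 + 0 = 92. ✓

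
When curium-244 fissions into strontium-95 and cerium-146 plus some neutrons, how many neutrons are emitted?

Conserve mass number: 244 = 95 + 146 + k, so k = 244 − 241 = 3.
Check atomic number: 96 = 38 + 58 + 0 = 96. ✓

3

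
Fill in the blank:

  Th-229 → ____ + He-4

Ra-225

Conserve mass number: 229 = A + 4, so A = 225.
Conserve atomic number: 90 = Z + 2, so Z = 88.
Z = 88 is radium, so the species is Ra-225.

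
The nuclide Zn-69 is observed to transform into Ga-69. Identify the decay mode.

beta-minus decay

ΔA = 69 − 69 = 0; ΔZ = 31 − 30 = +1.
A is unchanged and Z rises by 1 — a neutron has become a proton (β⁻ decay).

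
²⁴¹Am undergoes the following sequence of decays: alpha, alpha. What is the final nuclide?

Start: (A, Z) = (241, 95).
After α: (237, 93).
After α: (233, 91).
Z = 91 is protactinium.

Pa-233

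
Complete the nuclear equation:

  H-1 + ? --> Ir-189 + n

Os-189

Conserve mass number: 1 + A = 189 + 1, so A = 189.
Conserve atomic number: 1 + Z = 77 + 0, so Z = 76.
Z = 76 is osmium, so the species is Os-189.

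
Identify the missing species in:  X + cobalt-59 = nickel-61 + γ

deuteron

Conserve mass number: A + 59 = 61 + 0, so A = 2.
Conserve atomic number: Z + 27 = 28 + 0, so Z = 1.
A = 2 and Z = 1 is hydrogen-2 — a deuteron.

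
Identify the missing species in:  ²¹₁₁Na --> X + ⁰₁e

Ne-21

Conserve mass number: 21 = A + 0, so A = 21.
Conserve atomic number: 11 = Z + 1, so Z = 10.
Z = 10 is neon, so the species is ²¹₁₀Ne.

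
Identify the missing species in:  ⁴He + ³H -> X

Conserve mass number: 4 + 3 = A, so A = 7.
Conserve atomic number: 2 + 1 = Z, so Z = 3.
Z = 3 is lithium, so the species is ⁷Li.

Li-7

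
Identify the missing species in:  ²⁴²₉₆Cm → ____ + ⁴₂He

Pu-238

Conserve mass number: 242 = A + 4, so A = 238.
Conserve atomic number: 96 = Z + 2, so Z = 94.
Z = 94 is plutonium, so the species is ²³⁸₉₄Pu.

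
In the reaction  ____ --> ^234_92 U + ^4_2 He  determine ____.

Pu-238

Conserve mass number: A = 234 + 4, so A = 238.
Conserve atomic number: Z = 92 + 2, so Z = 94.
Z = 94 is plutonium, so the species is ^238_94 Pu.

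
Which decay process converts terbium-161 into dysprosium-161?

beta-minus decay

ΔA = 161 − 161 = 0; ΔZ = 66 − 65 = +1.
A is unchanged and Z rises by 1 — a neutron has become a proton (β⁻ decay).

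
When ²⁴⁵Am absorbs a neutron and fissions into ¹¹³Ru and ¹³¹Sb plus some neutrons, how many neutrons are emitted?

2

Conserve mass number: 246 = 113 + 131 + k, so k = 246 − 244 = 2.
Check atomic number: 95 = 44 + 51 + 0 = 95. ✓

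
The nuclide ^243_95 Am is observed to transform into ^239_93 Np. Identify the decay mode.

alpha decay

ΔA = 239 − 243 = -4; ΔZ = 93 − 95 = -2.
A drops by 4 and Z drops by 2 — the signature of alpha emission.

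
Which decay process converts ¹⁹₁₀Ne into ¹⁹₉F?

beta-plus decay or electron capture

ΔA = 19 − 19 = 0; ΔZ = 9 − 10 = -1.
A is unchanged and Z drops by 1 — a proton has become a neutron (β⁺ emission or electron capture).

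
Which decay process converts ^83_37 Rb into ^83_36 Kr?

ΔA = 83 − 83 = 0; ΔZ = 36 − 37 = -1.
A is unchanged and Z drops by 1 — a proton has become a neutron (β⁺ emission or electron capture).

beta-plus decay or electron capture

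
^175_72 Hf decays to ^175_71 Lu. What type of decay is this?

ΔA = 175 − 175 = 0; ΔZ = 71 − 72 = -1.
A is unchanged and Z drops by 1 — a proton has become a neutron (β⁺ emission or electron capture).

beta-plus decay or electron capture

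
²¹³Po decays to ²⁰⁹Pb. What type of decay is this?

ΔA = 209 − 213 = -4; ΔZ = 82 − 84 = -2.
A drops by 4 and Z drops by 2 — the signature of alpha emission.

alpha decay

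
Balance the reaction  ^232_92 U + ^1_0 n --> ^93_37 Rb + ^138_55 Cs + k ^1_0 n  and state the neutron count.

2

Conserve mass number: 233 = 93 + 138 + k, so k = 233 − 231 = 2.
Check atomic number: 92 = 37 + 55 + 0 = 92. ✓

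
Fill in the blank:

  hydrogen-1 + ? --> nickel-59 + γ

Co-58

Conserve mass number: 1 + A = 59 + 0, so A = 58.
Conserve atomic number: 1 + Z = 28 + 0, so Z = 27.
Z = 27 is cobalt, so the species is cobalt-58.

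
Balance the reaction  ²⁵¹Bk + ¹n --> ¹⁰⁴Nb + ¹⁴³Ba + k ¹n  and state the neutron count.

5

Conserve mass number: 252 = 104 + 143 + k, so k = 252 − 247 = 5.
Check atomic number: 97 = 41 + 56 + 0 = 97. ✓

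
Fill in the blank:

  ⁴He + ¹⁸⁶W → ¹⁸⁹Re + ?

proton

Conserve mass number: 4 + 186 = 189 + A, so A = 1.
Conserve atomic number: 2 + 74 = 75 + Z, so Z = 1.
A = 1 and Z = 1 is ¹H — a proton.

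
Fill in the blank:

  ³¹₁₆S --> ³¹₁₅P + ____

positron

Conserve mass number: 31 = 31 + A, so A = 0.
Conserve atomic number: 16 = 15 + Z, so Z = 1.
A = 0 and Z = 1 is ⁰₁e — a positron.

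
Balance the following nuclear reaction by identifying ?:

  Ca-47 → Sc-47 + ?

beta-minus particle

Conserve mass number: 47 = 47 + A, so A = 0.
Conserve atomic number: 20 = 21 + Z, so Z = -1.
A = 0 and Z = -1 is e⁻ — a beta-minus particle.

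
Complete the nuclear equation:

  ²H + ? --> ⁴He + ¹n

triton

Conserve mass number: 2 + A = 4 + 1, so A = 3.
Conserve atomic number: 1 + Z = 2 + 0, so Z = 1.
A = 3 and Z = 1 is ³H — a triton.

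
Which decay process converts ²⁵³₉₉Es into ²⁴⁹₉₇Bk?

ΔA = 249 − 253 = -4; ΔZ = 97 − 99 = -2.
A drops by 4 and Z drops by 2 — the signature of alpha emission.

alpha decay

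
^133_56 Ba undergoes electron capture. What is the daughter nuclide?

Electron capture: mass number changes by +0, atomic number by -1.
A: 133 = 133; Z: 56 − 1 = 55.
Z = 55 is caesium, so the daughter is ^133_55 Cs.

Cs-133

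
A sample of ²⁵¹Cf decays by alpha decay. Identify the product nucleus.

Alpha decay: mass number changes by -4, atomic number by -2.
A: 251 − 4 = 247; Z: 98 − 2 = 96.
Z = 96 is curium, so the daughter is ²⁴⁷Cm.

Cm-247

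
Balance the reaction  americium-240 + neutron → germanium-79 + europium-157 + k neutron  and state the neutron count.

5

Conserve mass number: 241 = 79 + 157 + k, so k = 241 − 236 = 5.
Check atomic number: 95 = 32 + 63 + 0 = 95. ✓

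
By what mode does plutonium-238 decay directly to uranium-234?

alpha decay

ΔA = 234 − 238 = -4; ΔZ = 92 − 94 = -2.
A drops by 4 and Z drops by 2 — the signature of alpha emission.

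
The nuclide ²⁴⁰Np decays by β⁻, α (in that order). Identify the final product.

U-236

Start: (A, Z) = (240, 93).
After β⁻: (240, 94).
After α: (236, 92).
Z = 92 is uranium.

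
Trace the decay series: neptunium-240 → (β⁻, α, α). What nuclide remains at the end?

Start: (A, Z) = (240, 93).
After β⁻: (240, 94).
After α: (236, 92).
After α: (232, 90).
Z = 90 is thorium.

Th-232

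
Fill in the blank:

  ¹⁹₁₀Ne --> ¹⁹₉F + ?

positron

Conserve mass number: 19 = 19 + A, so A = 0.
Conserve atomic number: 10 = 9 + Z, so Z = 1.
A = 0 and Z = 1 is ⁰₁e — a positron.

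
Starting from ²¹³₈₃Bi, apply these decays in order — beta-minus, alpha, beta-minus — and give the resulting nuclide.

Start: (A, Z) = (213, 83).
After β⁻: (213, 84).
After α: (209, 82).
After β⁻: (209, 83).
Z = 83 is bismuth.

Bi-209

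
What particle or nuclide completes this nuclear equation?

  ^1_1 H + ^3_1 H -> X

Conserve mass number: 1 + 3 = A, so A = 4.
Conserve atomic number: 1 + 1 = Z, so Z = 2.
A = 4 and Z = 2 is ^4_2 He — an alpha particle.

He-4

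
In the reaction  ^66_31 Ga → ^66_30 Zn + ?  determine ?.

Conserve mass number: 66 = 66 + A, so A = 0.
Conserve atomic number: 31 = 30 + Z, so Z = 1.
A = 0 and Z = 1 is ^0_1 e — a positron.

positron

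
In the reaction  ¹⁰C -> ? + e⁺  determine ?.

B-10

Conserve mass number: 10 = A + 0, so A = 10.
Conserve atomic number: 6 = Z + 1, so Z = 5.
Z = 5 is boron, so the species is ¹⁰B.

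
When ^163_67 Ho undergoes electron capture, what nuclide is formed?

Electron capture: mass number changes by +0, atomic number by -1.
A: 163 = 163; Z: 67 − 1 = 66.
Z = 66 is dysprosium, so the daughter is ^163_66 Dy.

Dy-163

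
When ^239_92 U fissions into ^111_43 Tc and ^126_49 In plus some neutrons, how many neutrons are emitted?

Conserve mass number: 239 = 111 + 126 + k, so k = 239 − 237 = 2.
Check atomic number: 92 = 43 + 49 + 0 = 92. ✓

2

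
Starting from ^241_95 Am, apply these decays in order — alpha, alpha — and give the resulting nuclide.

Start: (A, Z) = (241, 95).
After α: (237, 93).
After α: (233, 91).
Z = 91 is protactinium.

Pa-233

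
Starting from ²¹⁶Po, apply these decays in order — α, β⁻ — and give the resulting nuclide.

Bi-212

Start: (A, Z) = (216, 84).
After α: (212, 82).
After β⁻: (212, 83).
Z = 83 is bismuth.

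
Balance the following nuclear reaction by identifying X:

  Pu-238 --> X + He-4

U-234

Conserve mass number: 238 = A + 4, so A = 234.
Conserve atomic number: 94 = Z + 2, so Z = 92.
Z = 92 is uranium, so the species is U-234.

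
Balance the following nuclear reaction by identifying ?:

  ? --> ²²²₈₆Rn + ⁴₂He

Conserve mass number: A = 222 + 4, so A = 226.
Conserve atomic number: Z = 86 + 2, so Z = 88.
Z = 88 is radium, so the species is ²²⁶₈₈Ra.

Ra-226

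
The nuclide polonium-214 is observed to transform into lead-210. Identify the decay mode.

alpha decay

ΔA = 210 − 214 = -4; ΔZ = 82 − 84 = -2.
A drops by 4 and Z drops by 2 — the signature of alpha emission.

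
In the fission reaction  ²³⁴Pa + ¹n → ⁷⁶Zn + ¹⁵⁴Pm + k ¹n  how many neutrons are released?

Conserve mass number: 235 = 76 + 154 + k, so k = 235 − 230 = 5.
Check atomic number: 91 = 30 + 61 + 0 = 91. ✓

5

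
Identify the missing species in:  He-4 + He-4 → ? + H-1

Li-7

Conserve mass number: 4 + 4 = A + 1, so A = 7.
Conserve atomic number: 2 + 2 = Z + 1, so Z = 3.
Z = 3 is lithium, so the species is Li-7.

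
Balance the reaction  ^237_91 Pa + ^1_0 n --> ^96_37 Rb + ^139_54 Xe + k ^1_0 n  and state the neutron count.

3

Conserve mass number: 238 = 96 + 139 + k, so k = 238 − 235 = 3.
Check atomic number: 91 = 37 + 54 + 0 = 91. ✓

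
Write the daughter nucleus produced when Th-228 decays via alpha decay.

Ra-224

Alpha decay: mass number changes by -4, atomic number by -2.
A: 228 − 4 = 224; Z: 90 − 2 = 88.
Z = 88 is radium, so the daughter is Ra-224.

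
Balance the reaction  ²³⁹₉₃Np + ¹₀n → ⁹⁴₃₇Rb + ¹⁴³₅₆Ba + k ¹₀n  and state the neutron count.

Conserve mass number: 240 = 94 + 143 + k, so k = 240 − 237 = 3.
Check atomic number: 93 = 37 + 56 + 0 = 93. ✓

3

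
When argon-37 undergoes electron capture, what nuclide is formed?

Electron capture: mass number changes by +0, atomic number by -1.
A: 37 = 37; Z: 18 − 1 = 17.
Z = 17 is chlorine, so the daughter is chlorine-37.

Cl-37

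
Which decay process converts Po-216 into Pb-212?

alpha decay

ΔA = 212 − 216 = -4; ΔZ = 82 − 84 = -2.
A drops by 4 and Z drops by 2 — the signature of alpha emission.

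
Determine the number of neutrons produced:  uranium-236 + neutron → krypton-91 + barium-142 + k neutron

Conserve mass number: 237 = 91 + 142 + k, so k = 237 − 233 = 4.
Check atomic number: 92 = 36 + 56 + 0 = 92. ✓

4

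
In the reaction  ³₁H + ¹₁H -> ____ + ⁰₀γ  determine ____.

He-4

Conserve mass number: 3 + 1 = A + 0, so A = 4.
Conserve atomic number: 1 + 1 = Z + 0, so Z = 2.
A = 4 and Z = 2 is ⁴₂He — an alpha particle.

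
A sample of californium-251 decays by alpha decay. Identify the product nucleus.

Cm-247

Alpha decay: mass number changes by -4, atomic number by -2.
A: 251 − 4 = 247; Z: 98 − 2 = 96.
Z = 96 is curium, so the daughter is curium-247.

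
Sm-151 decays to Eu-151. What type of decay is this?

ΔA = 151 − 151 = 0; ΔZ = 63 − 62 = +1.
A is unchanged and Z rises by 1 — a neutron has become a proton (β⁻ decay).

beta-minus decay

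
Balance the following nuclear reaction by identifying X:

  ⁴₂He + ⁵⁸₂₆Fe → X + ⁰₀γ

Ni-62

Conserve mass number: 4 + 58 = A + 0, so A = 62.
Conserve atomic number: 2 + 26 = Z + 0, so Z = 28.
Z = 28 is nickel, so the species is ⁶²₂₈Ni.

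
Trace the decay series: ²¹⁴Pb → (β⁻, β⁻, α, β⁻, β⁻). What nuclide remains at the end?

Po-210

Start: (A, Z) = (214, 82).
After β⁻: (214, 83).
After β⁻: (214, 84).
After α: (210, 82).
After β⁻: (210, 83).
After β⁻: (210, 84).
Z = 84 is polonium.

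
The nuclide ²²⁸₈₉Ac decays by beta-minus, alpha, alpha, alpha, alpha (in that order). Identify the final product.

Pb-212

Start: (A, Z) = (228, 89).
After β⁻: (228, 90).
After α: (224, 88).
After α: (220, 86).
After α: (216, 84).
After α: (212, 82).
Z = 82 is lead.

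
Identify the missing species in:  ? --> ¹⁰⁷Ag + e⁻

Pd-107

Conserve mass number: A = 107 + 0, so A = 107.
Conserve atomic number: Z = 47 − 1, so Z = 46.
Z = 46 is palladium, so the species is ¹⁰⁷Pd.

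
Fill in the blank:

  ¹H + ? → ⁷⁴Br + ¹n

Se-74

Conserve mass number: 1 + A = 74 + 1, so A = 74.
Conserve atomic number: 1 + Z = 35 + 0, so Z = 34.
Z = 34 is selenium, so the species is ⁷⁴Se.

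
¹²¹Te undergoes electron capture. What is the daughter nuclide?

Sb-121

Electron capture: mass number changes by +0, atomic number by -1.
A: 121 = 121; Z: 52 − 1 = 51.
Z = 51 is antimony, so the daughter is ¹²¹Sb.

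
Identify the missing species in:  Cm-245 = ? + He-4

Pu-241

Conserve mass number: 245 = A + 4, so A = 241.
Conserve atomic number: 96 = Z + 2, so Z = 94.
Z = 94 is plutonium, so the species is Pu-241.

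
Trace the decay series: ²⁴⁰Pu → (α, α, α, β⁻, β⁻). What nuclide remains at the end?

Th-228

Start: (A, Z) = (240, 94).
After α: (236, 92).
After α: (232, 90).
After α: (228, 88).
After β⁻: (228, 89).
After β⁻: (228, 90).
Z = 90 is thorium.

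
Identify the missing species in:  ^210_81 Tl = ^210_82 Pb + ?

beta-minus particle

Conserve mass number: 210 = 210 + A, so A = 0.
Conserve atomic number: 81 = 82 + Z, so Z = -1.
A = 0 and Z = -1 is ^0_-1 e — a beta-minus particle.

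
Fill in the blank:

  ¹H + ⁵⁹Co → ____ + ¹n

Conserve mass number: 1 + 59 = A + 1, so A = 59.
Conserve atomic number: 1 + 27 = Z + 0, so Z = 28.
Z = 28 is nickel, so the species is ⁵⁹Ni.

Ni-59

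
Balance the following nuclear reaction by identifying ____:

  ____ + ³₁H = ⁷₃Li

Conserve mass number: A + 3 = 7, so A = 4.
Conserve atomic number: Z + 1 = 3, so Z = 2.
A = 4 and Z = 2 is ⁴₂He — an alpha particle.

alpha particle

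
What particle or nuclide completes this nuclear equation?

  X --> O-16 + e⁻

Conserve mass number: A = 16 + 0, so A = 16.
Conserve atomic number: Z = 8 − 1, so Z = 7.
Z = 7 is nitrogen, so the species is N-16.

N-16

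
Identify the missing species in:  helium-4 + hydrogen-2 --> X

Li-6

Conserve mass number: 4 + 2 = A, so A = 6.
Conserve atomic number: 2 + 1 = Z, so Z = 3.
Z = 3 is lithium, so the species is lithium-6.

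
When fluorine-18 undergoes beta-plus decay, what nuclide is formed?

O-18

Beta-plus decay: mass number changes by +0, atomic number by -1.
A: 18 = 18; Z: 9 − 1 = 8.
Z = 8 is oxygen, so the daughter is oxygen-18.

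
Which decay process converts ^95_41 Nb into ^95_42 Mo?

ΔA = 95 − 95 = 0; ΔZ = 42 − 41 = +1.
A is unchanged and Z rises by 1 — a neutron has become a proton (β⁻ decay).

beta-minus decay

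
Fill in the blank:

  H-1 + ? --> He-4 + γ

triton

Conserve mass number: 1 + A = 4 + 0, so A = 3.
Conserve atomic number: 1 + Z = 2 + 0, so Z = 1.
A = 3 and Z = 1 is H-3 — a triton.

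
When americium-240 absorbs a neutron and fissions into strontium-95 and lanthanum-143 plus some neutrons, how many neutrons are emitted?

3

Conserve mass number: 241 = 95 + 143 + k, so k = 241 − 238 = 3.
Check atomic number: 95 = 38 + 57 + 0 = 95. ✓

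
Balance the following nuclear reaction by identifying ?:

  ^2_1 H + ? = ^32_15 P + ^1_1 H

P-31

Conserve mass number: 2 + A = 32 + 1, so A = 31.
Conserve atomic number: 1 + Z = 15 + 1, so Z = 15.
Z = 15 is phosphorus, so the species is ^31_15 P.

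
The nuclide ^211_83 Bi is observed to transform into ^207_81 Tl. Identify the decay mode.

ΔA = 207 − 211 = -4; ΔZ = 81 − 83 = -2.
A drops by 4 and Z drops by 2 — the signature of alpha emission.

alpha decay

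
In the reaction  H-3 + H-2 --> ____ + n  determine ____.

He-4

Conserve mass number: 3 + 2 = A + 1, so A = 4.
Conserve atomic number: 1 + 1 = Z + 0, so Z = 2.
A = 4 and Z = 2 is He-4 — an alpha particle.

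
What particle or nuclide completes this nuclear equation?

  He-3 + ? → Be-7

alpha particle

Conserve mass number: 3 + A = 7, so A = 4.
Conserve atomic number: 2 + Z = 4, so Z = 2.
A = 4 and Z = 2 is He-4 — an alpha particle.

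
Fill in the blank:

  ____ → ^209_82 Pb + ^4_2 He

Conserve mass number: A = 209 + 4, so A = 213.
Conserve atomic number: Z = 82 + 2, so Z = 84.
Z = 84 is polonium, so the species is ^213_84 Po.

Po-213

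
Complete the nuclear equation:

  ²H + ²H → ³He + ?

neutron

Conserve mass number: 2 + 2 = 3 + A, so A = 1.
Conserve atomic number: 1 + 1 = 2 + Z, so Z = 0.
A = 1 and Z = 0 is ¹n — a neutron.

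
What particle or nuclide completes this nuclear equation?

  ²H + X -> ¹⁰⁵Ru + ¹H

Conserve mass number: 2 + A = 105 + 1, so A = 104.
Conserve atomic number: 1 + Z = 44 + 1, so Z = 44.
Z = 44 is ruthenium, so the species is ¹⁰⁴Ru.

Ru-104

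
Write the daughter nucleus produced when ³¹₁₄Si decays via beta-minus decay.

P-31

Beta-minus decay: mass number changes by +0, atomic number by +1.
A: 31 = 31; Z: 14 + 1 = 15.
Z = 15 is phosphorus, so the daughter is ³¹₁₅P.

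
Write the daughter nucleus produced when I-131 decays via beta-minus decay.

Beta-minus decay: mass number changes by +0, atomic number by +1.
A: 131 = 131; Z: 53 + 1 = 54.
Z = 54 is xenon, so the daughter is Xe-131.

Xe-131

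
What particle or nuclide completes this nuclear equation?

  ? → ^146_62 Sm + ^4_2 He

Conserve mass number: A = 146 + 4, so A = 150.
Conserve atomic number: Z = 62 + 2, so Z = 64.
Z = 64 is gadolinium, so the species is ^150_64 Gd.

Gd-150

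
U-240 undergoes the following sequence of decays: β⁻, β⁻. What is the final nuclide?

Pu-240

Start: (A, Z) = (240, 92).
After β⁻: (240, 93).
After β⁻: (240, 94).
Z = 94 is plutonium.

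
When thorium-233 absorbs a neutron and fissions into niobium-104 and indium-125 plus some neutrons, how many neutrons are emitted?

5

Conserve mass number: 234 = 104 + 125 + k, so k = 234 − 229 = 5.
Check atomic number: 90 = 41 + 49 + 0 = 90. ✓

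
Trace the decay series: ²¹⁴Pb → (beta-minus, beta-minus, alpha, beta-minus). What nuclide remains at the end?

Bi-210

Start: (A, Z) = (214, 82).
After β⁻: (214, 83).
After β⁻: (214, 84).
After α: (210, 82).
After β⁻: (210, 83).
Z = 83 is bismuth.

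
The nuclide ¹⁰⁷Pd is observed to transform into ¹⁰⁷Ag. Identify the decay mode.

ΔA = 107 − 107 = 0; ΔZ = 47 − 46 = +1.
A is unchanged and Z rises by 1 — a neutron has become a proton (β⁻ decay).

beta-minus decay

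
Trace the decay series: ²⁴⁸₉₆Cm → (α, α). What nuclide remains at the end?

Start: (A, Z) = (248, 96).
After α: (244, 94).
After α: (240, 92).
Z = 92 is uranium.

U-240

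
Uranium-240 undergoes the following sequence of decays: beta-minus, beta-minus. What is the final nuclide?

Pu-240

Start: (A, Z) = (240, 92).
After β⁻: (240, 93).
After β⁻: (240, 94).
Z = 94 is plutonium.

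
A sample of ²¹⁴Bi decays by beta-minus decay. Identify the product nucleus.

Po-214

Beta-minus decay: mass number changes by +0, atomic number by +1.
A: 214 = 214; Z: 83 + 1 = 84.
Z = 84 is polonium, so the daughter is ²¹⁴Po.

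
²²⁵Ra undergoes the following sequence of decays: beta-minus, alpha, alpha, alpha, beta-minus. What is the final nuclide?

Po-213

Start: (A, Z) = (225, 88).
After β⁻: (225, 89).
After α: (221, 87).
After α: (217, 85).
After α: (213, 83).
After β⁻: (213, 84).
Z = 84 is polonium.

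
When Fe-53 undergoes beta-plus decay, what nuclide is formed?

Mn-53

Beta-plus decay: mass number changes by +0, atomic number by -1.
A: 53 = 53; Z: 26 − 1 = 25.
Z = 25 is manganese, so the daughter is Mn-53.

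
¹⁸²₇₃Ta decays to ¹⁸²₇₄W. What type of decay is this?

beta-minus decay

ΔA = 182 − 182 = 0; ΔZ = 74 − 73 = +1.
A is unchanged and Z rises by 1 — a neutron has become a proton (β⁻ decay).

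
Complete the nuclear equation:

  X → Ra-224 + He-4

Th-228

Conserve mass number: A = 224 + 4, so A = 228.
Conserve atomic number: Z = 88 + 2, so Z = 90.
Z = 90 is thorium, so the species is Th-228.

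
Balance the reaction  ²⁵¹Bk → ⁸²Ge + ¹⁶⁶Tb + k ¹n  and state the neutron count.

Conserve mass number: 251 = 82 + 166 + k, so k = 251 − 248 = 3.
Check atomic number: 97 = 32 + 65 + 0 = 97. ✓

3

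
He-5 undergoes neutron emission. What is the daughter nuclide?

He-4

Neutron emission: mass number changes by -1, atomic number by +0.
A: 5 − 1 = 4; Z: 2 = 2.
Z = 2 is helium, so the daughter is He-4.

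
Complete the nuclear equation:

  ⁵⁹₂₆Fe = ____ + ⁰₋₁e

Co-59

Conserve mass number: 59 = A + 0, so A = 59.
Conserve atomic number: 26 = Z − 1, so Z = 27.
Z = 27 is cobalt, so the species is ⁵⁹₂₇Co.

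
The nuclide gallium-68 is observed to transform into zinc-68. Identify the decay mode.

ΔA = 68 − 68 = 0; ΔZ = 30 − 31 = -1.
A is unchanged and Z drops by 1 — a proton has become a neutron (β⁺ emission or electron capture).

beta-plus decay or electron capture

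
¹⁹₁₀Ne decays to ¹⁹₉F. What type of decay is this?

beta-plus decay or electron capture

ΔA = 19 − 19 = 0; ΔZ = 9 − 10 = -1.
A is unchanged and Z drops by 1 — a proton has become a neutron (β⁺ emission or electron capture).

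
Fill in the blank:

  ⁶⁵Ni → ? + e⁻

Conserve mass number: 65 = A + 0, so A = 65.
Conserve atomic number: 28 = Z − 1, so Z = 29.
Z = 29 is copper, so the species is ⁶⁵Cu.

Cu-65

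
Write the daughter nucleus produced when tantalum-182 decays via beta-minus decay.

Beta-minus decay: mass number changes by +0, atomic number by +1.
A: 182 = 182; Z: 73 + 1 = 74.
Z = 74 is tungsten, so the daughter is tungsten-182.

W-182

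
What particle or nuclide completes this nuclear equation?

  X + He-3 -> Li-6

triton

Conserve mass number: A + 3 = 6, so A = 3.
Conserve atomic number: Z + 2 = 3, so Z = 1.
A = 3 and Z = 1 is H-3 — a triton.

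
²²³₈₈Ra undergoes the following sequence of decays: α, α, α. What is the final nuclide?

Start: (A, Z) = (223, 88).
After α: (219, 86).
After α: (215, 84).
After α: (211, 82).
Z = 82 is lead.

Pb-211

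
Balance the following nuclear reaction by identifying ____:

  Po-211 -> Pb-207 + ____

Conserve mass number: 211 = 207 + A, so A = 4.
Conserve atomic number: 84 = 82 + Z, so Z = 2.
A = 4 and Z = 2 is He-4 — an alpha particle.

alpha particle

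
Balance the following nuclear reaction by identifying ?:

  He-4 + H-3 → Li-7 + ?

Conserve mass number: 4 + 3 = 7 + A, so A = 0.
Conserve atomic number: 2 + 1 = 3 + Z, so Z = 0.
A = 0 and Z = 0 is γ — a gamma ray.

gamma ray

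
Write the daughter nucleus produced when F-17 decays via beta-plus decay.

Beta-plus decay: mass number changes by +0, atomic number by -1.
A: 17 = 17; Z: 9 − 1 = 8.
Z = 8 is oxygen, so the daughter is O-17.

O-17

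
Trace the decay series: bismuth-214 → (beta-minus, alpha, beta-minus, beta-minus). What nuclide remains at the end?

Start: (A, Z) = (214, 83).
After β⁻: (214, 84).
After α: (210, 82).
After β⁻: (210, 83).
After β⁻: (210, 84).
Z = 84 is polonium.

Po-210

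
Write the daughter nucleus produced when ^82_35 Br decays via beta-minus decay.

Kr-82

Beta-minus decay: mass number changes by +0, atomic number by +1.
A: 82 = 82; Z: 35 + 1 = 36.
Z = 36 is krypton, so the daughter is ^82_36 Kr.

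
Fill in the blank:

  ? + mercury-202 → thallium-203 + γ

Conserve mass number: A + 202 = 203 + 0, so A = 1.
Conserve atomic number: Z + 80 = 81 + 0, so Z = 1.
A = 1 and Z = 1 is hydrogen-1 — a proton.

proton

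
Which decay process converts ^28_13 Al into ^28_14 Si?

ΔA = 28 − 28 = 0; ΔZ = 14 − 13 = +1.
A is unchanged and Z rises by 1 — a neutron has become a proton (β⁻ decay).

beta-minus decay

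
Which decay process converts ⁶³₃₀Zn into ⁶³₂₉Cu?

ΔA = 63 − 63 = 0; ΔZ = 29 − 30 = -1.
A is unchanged and Z drops by 1 — a proton has become a neutron (β⁺ emission or electron capture).

beta-plus decay or electron capture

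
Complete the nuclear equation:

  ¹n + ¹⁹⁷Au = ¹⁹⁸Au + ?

gamma ray

Conserve mass number: 1 + 197 = 198 + A, so A = 0.
Conserve atomic number: 0 + 79 = 79 + Z, so Z = 0.
A = 0 and Z = 0 is γ — a gamma ray.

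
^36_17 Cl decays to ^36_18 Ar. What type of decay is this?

ΔA = 36 − 36 = 0; ΔZ = 18 − 17 = +1.
A is unchanged and Z rises by 1 — a neutron has become a proton (β⁻ decay).

beta-minus decay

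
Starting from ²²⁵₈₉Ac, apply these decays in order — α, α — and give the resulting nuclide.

Start: (A, Z) = (225, 89).
After α: (221, 87).
After α: (217, 85).
Z = 85 is astatine.

At-217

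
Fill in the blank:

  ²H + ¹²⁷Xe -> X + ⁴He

Conserve mass number: 2 + 127 = A + 4, so A = 125.
Conserve atomic number: 1 + 54 = Z + 2, so Z = 53.
Z = 53 is iodine, so the species is ¹²⁵I.

I-125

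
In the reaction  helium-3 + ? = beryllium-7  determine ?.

alpha particle

Conserve mass number: 3 + A = 7, so A = 4.
Conserve atomic number: 2 + Z = 4, so Z = 2.
A = 4 and Z = 2 is helium-4 — an alpha particle.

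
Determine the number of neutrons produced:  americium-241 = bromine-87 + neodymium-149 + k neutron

5

Conserve mass number: 241 = 87 + 149 + k, so k = 241 − 236 = 5.
Check atomic number: 95 = 35 + 60 + 0 = 95. ✓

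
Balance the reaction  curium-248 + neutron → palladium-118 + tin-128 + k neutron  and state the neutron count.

3

Conserve mass number: 249 = 118 + 128 + k, so k = 249 − 246 = 3.
Check atomic number: 96 = 46 + 50 + 0 = 96. ✓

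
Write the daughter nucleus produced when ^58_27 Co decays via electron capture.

Fe-58

Electron capture: mass number changes by +0, atomic number by -1.
A: 58 = 58; Z: 27 − 1 = 26.
Z = 26 is iron, so the daughter is ^58_26 Fe.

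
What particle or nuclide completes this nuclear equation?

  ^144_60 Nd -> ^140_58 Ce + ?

Conserve mass number: 144 = 140 + A, so A = 4.
Conserve atomic number: 60 = 58 + Z, so Z = 2.
A = 4 and Z = 2 is ^4_2 He — an alpha particle.

alpha particle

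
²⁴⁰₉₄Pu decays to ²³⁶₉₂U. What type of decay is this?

ΔA = 236 − 240 = -4; ΔZ = 92 − 94 = -2.
A drops by 4 and Z drops by 2 — the signature of alpha emission.

alpha decay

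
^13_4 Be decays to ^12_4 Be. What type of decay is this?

ΔA = 12 − 13 = -1; ΔZ = 4 − 4 = +0.
A drops by 1 with Z unchanged — a neutron was emitted.

neutron emission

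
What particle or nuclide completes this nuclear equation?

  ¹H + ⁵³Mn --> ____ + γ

Fe-54

Conserve mass number: 1 + 53 = A + 0, so A = 54.
Conserve atomic number: 1 + 25 = Z + 0, so Z = 26.
Z = 26 is iron, so the species is ⁵⁴Fe.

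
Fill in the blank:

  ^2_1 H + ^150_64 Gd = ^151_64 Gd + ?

proton

Conserve mass number: 2 + 150 = 151 + A, so A = 1.
Conserve atomic number: 1 + 64 = 64 + Z, so Z = 1.
A = 1 and Z = 1 is ^1_1 H — a proton.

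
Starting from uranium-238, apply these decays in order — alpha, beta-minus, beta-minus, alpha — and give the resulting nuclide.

Th-230

Start: (A, Z) = (238, 92).
After α: (234, 90).
After β⁻: (234, 91).
After β⁻: (234, 92).
After α: (230, 90).
Z = 90 is thorium.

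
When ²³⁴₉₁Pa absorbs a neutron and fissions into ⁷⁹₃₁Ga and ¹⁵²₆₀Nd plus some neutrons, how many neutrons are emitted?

Conserve mass number: 235 = 79 + 152 + k, so k = 235 − 231 = 4.
Check atomic number: 91 = 31 + 60 + 0 = 91. ✓

4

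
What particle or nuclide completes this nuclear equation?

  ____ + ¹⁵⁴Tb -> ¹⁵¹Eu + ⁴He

neutron

Conserve mass number: A + 154 = 151 + 4, so A = 1.
Conserve atomic number: Z + 65 = 63 + 2, so Z = 0.
A = 1 and Z = 0 is ¹n — a neutron.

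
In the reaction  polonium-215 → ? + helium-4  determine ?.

Pb-211

Conserve mass number: 215 = A + 4, so A = 211.
Conserve atomic number: 84 = Z + 2, so Z = 82.
Z = 82 is lead, so the species is lead-211.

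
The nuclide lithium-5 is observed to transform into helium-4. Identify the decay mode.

proton emission

ΔA = 4 − 5 = -1; ΔZ = 2 − 3 = -1.
A drops by 1 and Z drops by 1 — a proton was emitted.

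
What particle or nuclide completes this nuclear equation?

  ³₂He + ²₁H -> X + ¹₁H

He-4

Conserve mass number: 3 + 2 = A + 1, so A = 4.
Conserve atomic number: 2 + 1 = Z + 1, so Z = 2.
A = 4 and Z = 2 is ⁴₂He — an alpha particle.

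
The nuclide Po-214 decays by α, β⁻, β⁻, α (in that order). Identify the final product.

Pb-206

Start: (A, Z) = (214, 84).
After α: (210, 82).
After β⁻: (210, 83).
After β⁻: (210, 84).
After α: (206, 82).
Z = 82 is lead.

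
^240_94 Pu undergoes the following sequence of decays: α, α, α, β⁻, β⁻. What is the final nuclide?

Start: (A, Z) = (240, 94).
After α: (236, 92).
After α: (232, 90).
After α: (228, 88).
After β⁻: (228, 89).
After β⁻: (228, 90).
Z = 90 is thorium.

Th-228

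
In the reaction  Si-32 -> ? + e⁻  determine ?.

Conserve mass number: 32 = A + 0, so A = 32.
Conserve atomic number: 14 = Z − 1, so Z = 15.
Z = 15 is phosphorus, so the species is P-32.

P-32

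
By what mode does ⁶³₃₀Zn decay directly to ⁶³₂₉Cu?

ΔA = 63 − 63 = 0; ΔZ = 29 − 30 = -1.
A is unchanged and Z drops by 1 — a proton has become a neutron (β⁺ emission or electron capture).

beta-plus decay or electron capture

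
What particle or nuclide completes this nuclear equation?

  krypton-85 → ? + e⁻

Conserve mass number: 85 = A + 0, so A = 85.
Conserve atomic number: 36 = Z − 1, so Z = 37.
Z = 37 is rubidium, so the species is rubidium-85.

Rb-85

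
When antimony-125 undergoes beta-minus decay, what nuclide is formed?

Beta-minus decay: mass number changes by +0, atomic number by +1.
A: 125 = 125; Z: 51 + 1 = 52.
Z = 52 is tellurium, so the daughter is tellurium-125.

Te-125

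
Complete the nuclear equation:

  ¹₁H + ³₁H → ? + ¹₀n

He-3

Conserve mass number: 1 + 3 = A + 1, so A = 3.
Conserve atomic number: 1 + 1 = Z + 0, so Z = 2.
Z = 2 is helium, so the species is ³₂He.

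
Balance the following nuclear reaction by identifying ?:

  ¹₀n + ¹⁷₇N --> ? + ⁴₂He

B-14

Conserve mass number: 1 + 17 = A + 4, so A = 14.
Conserve atomic number: 0 + 7 = Z + 2, so Z = 5.
Z = 5 is boron, so the species is ¹⁴₅B.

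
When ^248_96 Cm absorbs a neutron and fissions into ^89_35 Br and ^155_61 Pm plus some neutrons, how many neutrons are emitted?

Conserve mass number: 249 = 89 + 155 + k, so k = 249 − 244 = 5.
Check atomic number: 96 = 35 + 61 + 0 = 96. ✓

5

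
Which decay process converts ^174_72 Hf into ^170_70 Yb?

ΔA = 170 − 174 = -4; ΔZ = 70 − 72 = -2.
A drops by 4 and Z drops by 2 — the signature of alpha emission.

alpha decay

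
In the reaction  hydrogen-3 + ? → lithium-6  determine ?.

He-3

Conserve mass number: 3 + A = 6, so A = 3.
Conserve atomic number: 1 + Z = 3, so Z = 2.
Z = 2 is helium, so the species is helium-3.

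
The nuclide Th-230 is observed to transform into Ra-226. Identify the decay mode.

alpha decay

ΔA = 226 − 230 = -4; ΔZ = 88 − 90 = -2.
A drops by 4 and Z drops by 2 — the signature of alpha emission.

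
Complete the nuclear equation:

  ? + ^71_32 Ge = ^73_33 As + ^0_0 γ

deuteron

Conserve mass number: A + 71 = 73 + 0, so A = 2.
Conserve atomic number: Z + 32 = 33 + 0, so Z = 1.
A = 2 and Z = 1 is ^2_1 H — a deuteron.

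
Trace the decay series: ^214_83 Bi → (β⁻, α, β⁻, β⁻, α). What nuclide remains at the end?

Start: (A, Z) = (214, 83).
After β⁻: (214, 84).
After α: (210, 82).
After β⁻: (210, 83).
After β⁻: (210, 84).
After α: (206, 82).
Z = 82 is lead.

Pb-206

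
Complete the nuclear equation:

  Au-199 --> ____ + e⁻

Hg-199

Conserve mass number: 199 = A + 0, so A = 199.
Conserve atomic number: 79 = Z − 1, so Z = 80.
Z = 80 is mercury, so the species is Hg-199.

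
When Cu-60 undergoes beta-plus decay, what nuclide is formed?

Ni-60

Beta-plus decay: mass number changes by +0, atomic number by -1.
A: 60 = 60; Z: 29 − 1 = 28.
Z = 28 is nickel, so the daughter is Ni-60.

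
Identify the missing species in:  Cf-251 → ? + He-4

Conserve mass number: 251 = A + 4, so A = 247.
Conserve atomic number: 98 = Z + 2, so Z = 96.
Z = 96 is curium, so the species is Cm-247.

Cm-247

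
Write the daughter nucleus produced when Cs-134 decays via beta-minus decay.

Ba-134

Beta-minus decay: mass number changes by +0, atomic number by +1.
A: 134 = 134; Z: 55 + 1 = 56.
Z = 56 is barium, so the daughter is Ba-134.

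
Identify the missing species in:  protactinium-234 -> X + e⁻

Conserve mass number: 234 = A + 0, so A = 234.
Conserve atomic number: 91 = Z − 1, so Z = 92.
Z = 92 is uranium, so the species is uranium-234.

U-234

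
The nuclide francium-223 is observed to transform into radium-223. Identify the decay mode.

beta-minus decay

ΔA = 223 − 223 = 0; ΔZ = 88 − 87 = +1.
A is unchanged and Z rises by 1 — a neutron has become a proton (β⁻ decay).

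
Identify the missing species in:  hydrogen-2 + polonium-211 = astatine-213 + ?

Conserve mass number: 2 + 211 = 213 + A, so A = 0.
Conserve atomic number: 1 + 84 = 85 + Z, so Z = 0.
A = 0 and Z = 0 is γ — a gamma ray.

gamma ray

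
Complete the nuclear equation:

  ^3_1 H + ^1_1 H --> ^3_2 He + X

Conserve mass number: 3 + 1 = 3 + A, so A = 1.
Conserve atomic number: 1 + 1 = 2 + Z, so Z = 0.
A = 1 and Z = 0 is ^1_0 n — a neutron.

neutron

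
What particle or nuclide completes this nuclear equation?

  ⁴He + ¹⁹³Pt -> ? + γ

Hg-197

Conserve mass number: 4 + 193 = A + 0, so A = 197.
Conserve atomic number: 2 + 78 = Z + 0, so Z = 80.
Z = 80 is mercury, so the species is ¹⁹⁷Hg.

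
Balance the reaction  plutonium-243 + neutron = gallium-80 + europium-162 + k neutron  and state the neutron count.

Conserve mass number: 244 = 80 + 162 + k, so k = 244 − 242 = 2.
Check atomic number: 94 = 31 + 63 + 0 = 94. ✓

2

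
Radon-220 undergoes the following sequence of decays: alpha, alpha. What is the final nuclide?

Start: (A, Z) = (220, 86).
After α: (216, 84).
After α: (212, 82).
Z = 82 is lead.

Pb-212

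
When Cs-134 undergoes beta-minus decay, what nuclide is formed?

Beta-minus decay: mass number changes by +0, atomic number by +1.
A: 134 = 134; Z: 55 + 1 = 56.
Z = 56 is barium, so the daughter is Ba-134.

Ba-134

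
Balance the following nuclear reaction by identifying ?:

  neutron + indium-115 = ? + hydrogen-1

Conserve mass number: 1 + 115 = A + 1, so A = 115.
Conserve atomic number: 0 + 49 = Z + 1, so Z = 48.
Z = 48 is cadmium, so the species is cadmium-115.

Cd-115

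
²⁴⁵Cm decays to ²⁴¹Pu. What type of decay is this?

alpha decay

ΔA = 241 − 245 = -4; ΔZ = 94 − 96 = -2.
A drops by 4 and Z drops by 2 — the signature of alpha emission.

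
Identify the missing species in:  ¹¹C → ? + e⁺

B-11

Conserve mass number: 11 = A + 0, so A = 11.
Conserve atomic number: 6 = Z + 1, so Z = 5.
Z = 5 is boron, so the species is ¹¹B.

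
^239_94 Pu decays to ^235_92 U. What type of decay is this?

ΔA = 235 − 239 = -4; ΔZ = 92 − 94 = -2.
A drops by 4 and Z drops by 2 — the signature of alpha emission.

alpha decay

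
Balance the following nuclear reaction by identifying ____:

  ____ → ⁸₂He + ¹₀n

Conserve mass number: A = 8 + 1, so A = 9.
Conserve atomic number: Z = 2 + 0, so Z = 2.
Z = 2 is helium, so the species is ⁹₂He.

He-9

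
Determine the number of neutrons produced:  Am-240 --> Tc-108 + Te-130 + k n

Conserve mass number: 240 = 108 + 130 + k, so k = 240 − 238 = 2.
Check atomic number: 95 = 43 + 52 + 0 = 95. ✓

2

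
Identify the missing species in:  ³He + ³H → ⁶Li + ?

gamma ray

Conserve mass number: 3 + 3 = 6 + A, so A = 0.
Conserve atomic number: 2 + 1 = 3 + Z, so Z = 0.
A = 0 and Z = 0 is γ — a gamma ray.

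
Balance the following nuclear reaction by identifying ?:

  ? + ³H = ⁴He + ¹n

Conserve mass number: A + 3 = 4 + 1, so A = 2.
Conserve atomic number: Z + 1 = 2 + 0, so Z = 1.
A = 2 and Z = 1 is ²H — a deuteron.

deuteron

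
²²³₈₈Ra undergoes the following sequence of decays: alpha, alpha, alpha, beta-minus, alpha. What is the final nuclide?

Start: (A, Z) = (223, 88).
After α: (219, 86).
After α: (215, 84).
After α: (211, 82).
After β⁻: (211, 83).
After α: (207, 81).
Z = 81 is thallium.

Tl-207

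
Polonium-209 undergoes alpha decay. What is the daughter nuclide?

Pb-205

Alpha decay: mass number changes by -4, atomic number by -2.
A: 209 − 4 = 205; Z: 84 − 2 = 82.
Z = 82 is lead, so the daughter is lead-205.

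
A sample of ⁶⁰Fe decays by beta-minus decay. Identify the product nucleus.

Co-60

Beta-minus decay: mass number changes by +0, atomic number by +1.
A: 60 = 60; Z: 26 + 1 = 27.
Z = 27 is cobalt, so the daughter is ⁶⁰Co.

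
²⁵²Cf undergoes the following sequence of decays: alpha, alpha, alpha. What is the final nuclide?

Start: (A, Z) = (252, 98).
After α: (248, 96).
After α: (244, 94).
After α: (240, 92).
Z = 92 is uranium.

U-240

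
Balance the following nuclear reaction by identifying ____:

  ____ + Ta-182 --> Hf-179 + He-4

proton

Conserve mass number: A + 182 = 179 + 4, so A = 1.
Conserve atomic number: Z + 73 = 72 + 2, so Z = 1.
A = 1 and Z = 1 is H-1 — a proton.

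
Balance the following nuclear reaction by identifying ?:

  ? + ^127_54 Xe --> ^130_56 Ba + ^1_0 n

alpha particle

Conserve mass number: A + 127 = 130 + 1, so A = 4.
Conserve atomic number: Z + 54 = 56 + 0, so Z = 2.
A = 4 and Z = 2 is ^4_2 He — an alpha particle.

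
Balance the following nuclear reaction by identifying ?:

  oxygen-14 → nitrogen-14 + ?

positron

Conserve mass number: 14 = 14 + A, so A = 0.
Conserve atomic number: 8 = 7 + Z, so Z = 1.
A = 0 and Z = 1 is e⁺ — a positron.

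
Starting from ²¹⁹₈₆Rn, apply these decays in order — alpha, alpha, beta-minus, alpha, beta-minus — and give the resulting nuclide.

Start: (A, Z) = (219, 86).
After α: (215, 84).
After α: (211, 82).
After β⁻: (211, 83).
After α: (207, 81).
After β⁻: (207, 82).
Z = 82 is lead.

Pb-207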